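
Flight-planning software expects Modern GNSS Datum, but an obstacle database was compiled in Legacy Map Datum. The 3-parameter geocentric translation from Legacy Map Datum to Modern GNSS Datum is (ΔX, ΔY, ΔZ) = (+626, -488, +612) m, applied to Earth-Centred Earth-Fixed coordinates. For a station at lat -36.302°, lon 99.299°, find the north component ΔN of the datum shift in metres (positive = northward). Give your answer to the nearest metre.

ΔN = 148 m

At φ = -36.302°, λ = 99.299°: sin φ = -0.592041, cos φ = 0.805908, sin λ = 0.986859, cos λ = -0.161587.
ΔN = −sin φ cos λ·ΔX − sin φ sin λ·ΔY + cos φ·ΔZ = −(-0.592041)(-0.161587)(626) − (-0.592041)(0.986859)(-488) + (0.805908)(612) = 148.21 m.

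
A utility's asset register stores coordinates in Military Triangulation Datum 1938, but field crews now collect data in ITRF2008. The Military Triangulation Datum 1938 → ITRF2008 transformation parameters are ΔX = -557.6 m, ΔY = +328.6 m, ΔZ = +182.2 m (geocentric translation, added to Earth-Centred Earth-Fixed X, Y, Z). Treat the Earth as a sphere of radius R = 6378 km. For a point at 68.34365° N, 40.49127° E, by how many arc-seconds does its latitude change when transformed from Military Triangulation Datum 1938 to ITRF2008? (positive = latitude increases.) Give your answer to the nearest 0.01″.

sin φ = 0.929414, cos φ = 0.369039, sin λ = 0.649332, cos λ = 0.760505.
North component: ΔN = −sin φ cos λ·ΔX − sin φ sin λ·ΔY + cos φ·ΔZ = −(0.929414)(0.760505)(-557.6) − (0.929414)(0.649332)(328.6) + (0.369039)(182.2) = 263.05 m.
1° of latitude spans πR/180 = 111317 m, so Δφ = 263.05 / 111317 × 3600 = 8.507″.

Δφ = 8.51″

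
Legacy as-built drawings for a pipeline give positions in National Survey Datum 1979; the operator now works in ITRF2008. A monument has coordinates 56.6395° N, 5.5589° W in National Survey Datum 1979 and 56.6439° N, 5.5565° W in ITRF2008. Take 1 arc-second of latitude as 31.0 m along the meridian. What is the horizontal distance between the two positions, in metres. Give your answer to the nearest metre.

Δφ = 56.6439° − 56.6395° = +0.0044°; Δλ = -5.5565° − -5.5589° = +0.0024°.
1° of latitude = 3600 × 31.00 = 111600 m.
ΔN = Δφ × 111600 = 491.0 m; ΔE = Δλ × 111600 × cos(56.6395°) = +0.0024 × 111600 × 0.549905 = 147.3 m.
Distance = √(ΔE² + ΔN²) = √(147.3² + 491.0²) = 512.7 m.

513 m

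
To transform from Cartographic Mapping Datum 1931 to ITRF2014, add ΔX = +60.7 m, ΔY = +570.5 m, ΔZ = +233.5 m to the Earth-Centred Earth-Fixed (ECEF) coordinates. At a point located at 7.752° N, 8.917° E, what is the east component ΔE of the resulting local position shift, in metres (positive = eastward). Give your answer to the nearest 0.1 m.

The local east axis at (φ, λ) is (−sin λ, cos λ, 0), so ΔE = −sin(8.917°)·60.7 + cos(8.917°)·570.5 = 554.20 m.

ΔE = 554.2 m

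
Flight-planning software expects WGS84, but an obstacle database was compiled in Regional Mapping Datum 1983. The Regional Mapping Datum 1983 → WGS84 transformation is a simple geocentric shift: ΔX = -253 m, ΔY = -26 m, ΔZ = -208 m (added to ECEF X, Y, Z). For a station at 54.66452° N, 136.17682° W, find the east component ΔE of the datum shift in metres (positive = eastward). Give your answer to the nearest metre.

The local east axis at (φ, λ) is (−sin λ, cos λ, 0), so ΔE = −sin(-136.17682°)·(-253) + cos(-136.17682°)·(-26) = -156.43 m.

ΔE = -156 m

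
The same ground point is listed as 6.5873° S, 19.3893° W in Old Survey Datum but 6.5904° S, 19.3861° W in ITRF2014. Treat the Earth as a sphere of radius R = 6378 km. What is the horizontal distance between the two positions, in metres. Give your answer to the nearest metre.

Δφ = -6.5904° − -6.5873° = -0.0031°; Δλ = -19.3861° − -19.3893° = +0.0032°.
1° along a meridian = πR/180 = 111317 m.
ΔN = Δφ × 111317 = -345.1 m; ΔE = Δλ × 111317 × cos(-6.5873°) = +0.0032 × 111317 × 0.993398 = 353.9 m.
Distance = √(ΔE² + ΔN²) = √(353.9² + (-345.1)²) = 494.3 m.

494 m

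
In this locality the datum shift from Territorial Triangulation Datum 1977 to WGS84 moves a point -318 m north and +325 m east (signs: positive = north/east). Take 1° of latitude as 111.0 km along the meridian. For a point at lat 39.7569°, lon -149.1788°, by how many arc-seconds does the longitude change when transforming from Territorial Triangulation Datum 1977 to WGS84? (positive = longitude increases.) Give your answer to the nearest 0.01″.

Δλ = 13.71″

At latitude 39.7569°, cos φ = 0.768765.
1° of longitude at this latitude = 111.0 × cos φ = 85.33 km, so Δλ = 325.0 / 85332.9 = 0.0038086° = 13.711″.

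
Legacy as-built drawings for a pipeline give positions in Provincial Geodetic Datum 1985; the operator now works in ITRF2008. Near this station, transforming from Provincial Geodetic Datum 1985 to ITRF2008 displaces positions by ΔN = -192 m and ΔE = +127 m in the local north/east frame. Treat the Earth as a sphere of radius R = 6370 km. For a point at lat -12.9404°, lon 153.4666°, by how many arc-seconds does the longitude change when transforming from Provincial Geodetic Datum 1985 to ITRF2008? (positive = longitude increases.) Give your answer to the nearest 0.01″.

At latitude -12.9404°, cos φ = 0.974604.
One radian of longitude at latitude φ spans R cos φ, so Δλ = ΔE / (R cos φ) = 127.0 / (6370000 × 0.974604) = 2.0457e-05 rad = 4.220″.

Δλ = 4.22″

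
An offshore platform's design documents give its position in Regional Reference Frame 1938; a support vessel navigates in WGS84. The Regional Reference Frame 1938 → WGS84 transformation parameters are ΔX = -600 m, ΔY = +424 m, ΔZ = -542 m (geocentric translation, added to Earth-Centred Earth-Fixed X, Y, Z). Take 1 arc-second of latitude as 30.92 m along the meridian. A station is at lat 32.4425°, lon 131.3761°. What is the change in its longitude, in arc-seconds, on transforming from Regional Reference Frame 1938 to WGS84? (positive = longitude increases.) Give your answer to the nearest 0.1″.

Δλ = 6.5″

sin φ = 0.536453, cos φ = 0.843930, sin λ = 0.750387, cos λ = -0.660999.
East component: ΔE = −sin λ·ΔX + cos λ·ΔY = −(0.750387)(-600) + (-0.660999)(424) = 169.97 m.
1° of latitude spans 3600 × 30.92 = 111312 m; at latitude φ, 1° of longitude spans that × cos φ = 93939.6 m, so Δλ = 169.97 / 93939.6 × 3600 = 6.514″.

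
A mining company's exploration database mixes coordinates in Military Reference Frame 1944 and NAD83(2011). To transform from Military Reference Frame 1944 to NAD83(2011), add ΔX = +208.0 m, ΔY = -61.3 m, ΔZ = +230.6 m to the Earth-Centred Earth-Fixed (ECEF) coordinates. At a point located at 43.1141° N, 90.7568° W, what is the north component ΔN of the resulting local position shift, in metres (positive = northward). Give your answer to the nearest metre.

ΔN = 128 m

The local north axis is (−sin φ cos λ, −sin φ sin λ, cos φ), giving ΔN = 1.878 − 41.892 + 168.337 = 128.32 m.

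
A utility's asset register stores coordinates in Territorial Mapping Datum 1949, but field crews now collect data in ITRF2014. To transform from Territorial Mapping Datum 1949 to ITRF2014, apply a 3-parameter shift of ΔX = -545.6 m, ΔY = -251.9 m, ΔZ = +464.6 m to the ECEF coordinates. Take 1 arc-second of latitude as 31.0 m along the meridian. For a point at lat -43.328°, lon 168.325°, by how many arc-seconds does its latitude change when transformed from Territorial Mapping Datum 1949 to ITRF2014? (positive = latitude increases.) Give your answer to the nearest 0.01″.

Δφ = 21.60″

sin φ = -0.686174, cos φ = 0.727438, sin λ = 0.202360, cos λ = -0.979311.
North component: ΔN = −sin φ cos λ·ΔX − sin φ sin λ·ΔY + cos φ·ΔZ = −(-0.686174)(-0.979311)(-545.6) − (-0.686174)(0.202360)(-251.9) + (0.727438)(464.6) = 669.62 m.
1° of latitude spans 3600 × 31.00 = 111600 m, so Δφ = 669.62 / 111600 × 3600 = 21.601″.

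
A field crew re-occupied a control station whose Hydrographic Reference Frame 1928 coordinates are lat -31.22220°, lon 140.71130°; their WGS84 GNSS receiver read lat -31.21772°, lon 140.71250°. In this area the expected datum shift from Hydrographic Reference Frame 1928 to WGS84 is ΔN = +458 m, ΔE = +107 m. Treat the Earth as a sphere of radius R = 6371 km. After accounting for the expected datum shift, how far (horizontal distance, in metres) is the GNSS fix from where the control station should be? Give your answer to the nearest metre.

Observed coordinate differences: Δφ = +0.00448°, Δλ = +0.00120°.
Converting to metres (1° lat = 111195 m, cos φ = 0.855163): observed ΔN = 498.2 m, observed ΔE = 114.1 m.
Subtracting the expected shift leaves a residual of 498.2 − (458) = 40.2 m north and 114.1 − (107) = 7.1 m east.
Residual distance = √(40.2² + 7.1²) = 40.8 m.

41 m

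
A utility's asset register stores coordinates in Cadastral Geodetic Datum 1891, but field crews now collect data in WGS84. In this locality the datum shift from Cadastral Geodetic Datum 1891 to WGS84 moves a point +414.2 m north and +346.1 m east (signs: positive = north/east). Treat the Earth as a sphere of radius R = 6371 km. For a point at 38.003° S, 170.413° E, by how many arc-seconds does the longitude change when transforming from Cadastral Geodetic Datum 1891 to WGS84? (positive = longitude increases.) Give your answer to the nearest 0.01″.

At latitude -38.003°, cos φ = 0.787979.
One radian of longitude at latitude φ spans R cos φ, so Δλ = ΔE / (R cos φ) = 346.1 / (6371000 × 0.787979) = 6.8941e-05 rad = 14.220″.

Δλ = 14.22″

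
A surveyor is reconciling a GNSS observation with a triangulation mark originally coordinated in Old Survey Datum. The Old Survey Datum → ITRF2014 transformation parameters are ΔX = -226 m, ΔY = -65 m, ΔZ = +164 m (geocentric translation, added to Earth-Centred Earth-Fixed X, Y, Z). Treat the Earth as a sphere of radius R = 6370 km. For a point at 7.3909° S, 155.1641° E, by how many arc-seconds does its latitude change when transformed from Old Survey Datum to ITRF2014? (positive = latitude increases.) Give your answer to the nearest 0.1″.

sin φ = -0.128638, cos φ = 0.991692, sin λ = 0.420021, cos λ = -0.907514.
North component: ΔN = −sin φ cos λ·ΔX − sin φ sin λ·ΔY + cos φ·ΔZ = −(-0.128638)(-0.907514)(-226) − (-0.128638)(0.420021)(-65) + (0.991692)(164) = 185.51 m.
1° of latitude spans πR/180 = 111177 m, so Δφ = 185.51 / 111177 × 3600 = 6.007″.

Δφ = 6.0″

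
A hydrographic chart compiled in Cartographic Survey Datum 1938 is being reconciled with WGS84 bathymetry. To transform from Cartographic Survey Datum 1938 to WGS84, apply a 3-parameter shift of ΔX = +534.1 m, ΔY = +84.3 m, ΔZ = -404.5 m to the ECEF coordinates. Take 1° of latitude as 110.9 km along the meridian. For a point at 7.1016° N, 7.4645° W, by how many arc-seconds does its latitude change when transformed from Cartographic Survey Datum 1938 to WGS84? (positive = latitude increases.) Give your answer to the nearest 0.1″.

Δφ = -15.1″

sin φ = 0.123629, cos φ = 0.992328, sin λ = -0.129912, cos λ = 0.991526.
North component: ΔN = −sin φ cos λ·ΔX − sin φ sin λ·ΔY + cos φ·ΔZ = −(0.123629)(0.991526)(534.1) − (0.123629)(-0.129912)(84.3) + (0.992328)(-404.5) = -465.51 m.
1° of latitude spans 110900 m, so Δφ = -465.51 / 110900 × 3600 = -15.111″.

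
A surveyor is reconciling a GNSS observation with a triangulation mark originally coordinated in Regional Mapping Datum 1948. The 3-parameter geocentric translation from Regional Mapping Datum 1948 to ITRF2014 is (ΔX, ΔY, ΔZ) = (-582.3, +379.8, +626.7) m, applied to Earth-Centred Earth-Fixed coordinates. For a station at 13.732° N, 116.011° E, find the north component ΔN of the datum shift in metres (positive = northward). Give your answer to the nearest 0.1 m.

ΔN = 467.1 m

The local north axis is (−sin φ cos λ, −sin φ sin λ, cos φ), giving ΔN = -60.618 − 81.025 + 608.787 = 467.14 m.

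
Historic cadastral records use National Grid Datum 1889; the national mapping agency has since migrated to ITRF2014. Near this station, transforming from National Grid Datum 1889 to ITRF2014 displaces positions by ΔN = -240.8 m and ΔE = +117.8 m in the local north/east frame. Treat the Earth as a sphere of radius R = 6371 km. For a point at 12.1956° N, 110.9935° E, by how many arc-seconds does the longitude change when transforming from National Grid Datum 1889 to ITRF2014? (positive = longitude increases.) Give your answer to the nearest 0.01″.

At latitude 12.1956°, cos φ = 0.977432.
One radian of longitude at latitude φ spans R cos φ, so Δλ = ΔE / (R cos φ) = 117.8 / (6371000 × 0.977432) = 1.8917e-05 rad = 3.902″.

Δλ = 3.90″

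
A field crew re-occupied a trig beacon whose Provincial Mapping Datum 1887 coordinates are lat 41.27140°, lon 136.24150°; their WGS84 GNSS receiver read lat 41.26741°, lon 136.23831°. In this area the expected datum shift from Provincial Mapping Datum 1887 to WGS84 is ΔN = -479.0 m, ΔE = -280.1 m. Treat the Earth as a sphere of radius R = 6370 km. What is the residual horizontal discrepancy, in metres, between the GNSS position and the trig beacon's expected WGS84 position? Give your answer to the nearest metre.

38 m

Observed coordinate differences: Δφ = -0.00399°, Δλ = -0.00319°.
Converting to metres (1° lat = 111177 m, cos φ = 0.751593): observed ΔN = -443.6 m, observed ΔE = -266.6 m.
Subtracting the expected shift leaves a residual of -443.6 − (-479.0) = 35.4 m north and -266.6 − (-280.1) = 13.5 m east.
Residual distance = √(35.4² + 13.5²) = 37.9 m.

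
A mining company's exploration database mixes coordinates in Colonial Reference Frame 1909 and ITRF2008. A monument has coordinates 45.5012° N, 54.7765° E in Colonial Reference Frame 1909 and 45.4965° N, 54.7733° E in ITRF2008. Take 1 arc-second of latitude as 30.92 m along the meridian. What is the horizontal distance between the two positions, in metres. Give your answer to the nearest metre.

580 m

Δφ = 45.4965° − 45.5012° = -0.0047°; Δλ = 54.7733° − 54.7765° = -0.0032°.
1° of latitude = 3600 × 30.92 = 111312 m.
ΔN = Δφ × 111312 = -523.2 m; ΔE = Δλ × 111312 × cos(45.5012°) = -0.0032 × 111312 × 0.700894 = -249.7 m.
Distance = √(ΔE² + ΔN²) = √((-249.7)² + (-523.2)²) = 579.7 m.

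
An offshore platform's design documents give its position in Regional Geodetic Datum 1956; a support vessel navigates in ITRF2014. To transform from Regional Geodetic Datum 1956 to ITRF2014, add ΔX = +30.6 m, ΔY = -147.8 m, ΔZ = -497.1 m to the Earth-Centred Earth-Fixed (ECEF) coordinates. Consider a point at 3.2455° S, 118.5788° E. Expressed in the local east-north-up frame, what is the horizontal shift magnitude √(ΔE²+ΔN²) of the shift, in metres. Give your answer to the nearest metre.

At φ = -3.2455°, λ = 118.5788°: sin φ = -0.056614, cos φ = 0.998396, sin λ = 0.878160, cos λ = -0.478367.
ΔE = −sin λ·ΔX + cos λ·ΔY = −(0.878160)·(30.6) + (-0.478367)·(-147.8) = 43.83 m.
ΔN = −sin φ cos λ·ΔX − sin φ sin λ·ΔY + cos φ·ΔZ = −(-0.056614)(-0.478367)(30.6) − (-0.056614)(0.878160)(-147.8) + (0.998396)(-497.1) = -504.48 m.
Horizontal magnitude = √(ΔE² + ΔN²) = √(43.83² + (-504.48)²) = 506.38 m.

506 m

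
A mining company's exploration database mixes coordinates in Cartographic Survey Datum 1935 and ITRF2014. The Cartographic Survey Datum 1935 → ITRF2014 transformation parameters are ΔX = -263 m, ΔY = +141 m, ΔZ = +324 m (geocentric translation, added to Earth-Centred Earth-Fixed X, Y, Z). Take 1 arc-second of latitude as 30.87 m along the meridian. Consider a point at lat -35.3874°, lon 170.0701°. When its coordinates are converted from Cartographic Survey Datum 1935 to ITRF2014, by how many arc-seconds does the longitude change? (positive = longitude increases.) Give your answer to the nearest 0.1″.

Δλ = -3.7″

sin φ = -0.579102, cos φ = 0.815255, sin λ = 0.172443, cos λ = -0.985019.
East component: ΔE = −sin λ·ΔX + cos λ·ΔY = −(0.172443)(-263) + (-0.985019)(141) = -93.54 m.
1° of latitude spans 3600 × 30.87 = 111132 m; at latitude φ, 1° of longitude spans that × cos φ = 90600.9 m, so Δλ = -93.54 / 90600.9 × 3600 = -3.717″.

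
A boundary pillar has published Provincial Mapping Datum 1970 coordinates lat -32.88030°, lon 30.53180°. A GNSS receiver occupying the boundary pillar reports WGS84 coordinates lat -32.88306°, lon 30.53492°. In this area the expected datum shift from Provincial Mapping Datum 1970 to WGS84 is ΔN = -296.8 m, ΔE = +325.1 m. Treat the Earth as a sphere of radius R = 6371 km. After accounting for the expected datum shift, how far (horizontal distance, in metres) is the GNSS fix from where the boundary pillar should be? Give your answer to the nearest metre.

Observed coordinate differences: Δφ = -0.00276°, Δλ = +0.00312°.
Converting to metres (1° lat = 111195 m, cos φ = 0.839807): observed ΔN = -306.9 m, observed ΔE = 291.4 m.
Subtracting the expected shift leaves a residual of -306.9 − (-296.8) = -10.1 m north and 291.4 − (325.1) = -33.7 m east.
Residual distance = √((-10.1)² + (-33.7)²) = 35.2 m.

35 m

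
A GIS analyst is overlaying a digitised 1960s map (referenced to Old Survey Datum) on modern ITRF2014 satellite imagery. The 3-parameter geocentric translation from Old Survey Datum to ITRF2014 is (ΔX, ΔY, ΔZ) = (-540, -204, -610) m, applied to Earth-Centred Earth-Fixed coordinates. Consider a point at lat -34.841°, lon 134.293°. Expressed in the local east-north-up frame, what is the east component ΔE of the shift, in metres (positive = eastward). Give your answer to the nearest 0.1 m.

ΔE = 529.0 m

At φ = -34.841°, λ = 134.293°: sin φ = -0.571301, cos φ = 0.820741, sin λ = 0.715778, cos λ = -0.698328.
ΔE = −sin λ·ΔX + cos λ·ΔY = −(0.715778)·(-540) + (-0.698328)·(-204) = 528.98 m.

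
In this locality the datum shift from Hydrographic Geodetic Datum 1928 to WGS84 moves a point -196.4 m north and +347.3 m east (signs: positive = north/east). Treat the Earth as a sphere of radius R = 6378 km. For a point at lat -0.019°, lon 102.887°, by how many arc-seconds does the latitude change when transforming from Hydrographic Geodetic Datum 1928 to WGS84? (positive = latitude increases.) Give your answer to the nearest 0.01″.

Δφ = -6.35″

On a sphere of radius R, 1 rad of latitude = R, so Δφ = ΔN / R = -196.4 / 6378000 = -3.0793e-05 rad = -6.352″.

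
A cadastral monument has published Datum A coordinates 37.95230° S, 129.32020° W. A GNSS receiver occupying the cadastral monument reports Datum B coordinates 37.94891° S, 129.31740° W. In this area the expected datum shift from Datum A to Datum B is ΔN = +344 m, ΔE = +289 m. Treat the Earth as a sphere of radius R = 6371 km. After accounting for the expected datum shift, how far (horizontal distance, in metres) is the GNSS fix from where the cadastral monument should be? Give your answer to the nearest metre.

55 m

Observed coordinate differences: Δφ = +0.00339°, Δλ = +0.00280°.
Converting to metres (1° lat = 111195 m, cos φ = 0.788523): observed ΔN = 377.0 m, observed ΔE = 245.5 m.
Subtracting the expected shift leaves a residual of 377.0 − (344) = 33.0 m north and 245.5 − (289) = -43.5 m east.
Residual distance = √(33.0² + (-43.5)²) = 54.6 m.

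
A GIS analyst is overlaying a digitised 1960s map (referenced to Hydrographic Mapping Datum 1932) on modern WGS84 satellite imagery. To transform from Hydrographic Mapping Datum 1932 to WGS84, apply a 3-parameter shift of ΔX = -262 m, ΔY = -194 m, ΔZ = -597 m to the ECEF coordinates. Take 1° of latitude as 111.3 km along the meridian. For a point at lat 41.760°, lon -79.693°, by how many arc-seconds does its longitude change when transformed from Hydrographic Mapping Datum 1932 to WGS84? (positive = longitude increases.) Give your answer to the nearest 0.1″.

sin φ = 0.666012, cos φ = 0.745941, sin λ = -0.983863, cos λ = 0.178922.
East component: ΔE = −sin λ·ΔX + cos λ·ΔY = −(-0.983863)(-262) + (0.178922)(-194) = -292.48 m.
1° of latitude spans 111300 m; at latitude φ, 1° of longitude spans that × cos φ = 83023.2 m, so Δλ = -292.48 / 83023.2 × 3600 = -12.682″.

Δλ = -12.7″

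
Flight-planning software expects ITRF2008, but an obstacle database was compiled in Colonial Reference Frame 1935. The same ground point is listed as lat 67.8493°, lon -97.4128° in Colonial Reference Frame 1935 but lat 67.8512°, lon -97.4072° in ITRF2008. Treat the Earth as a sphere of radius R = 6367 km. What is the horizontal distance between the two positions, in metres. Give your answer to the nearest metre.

316 m

Δφ = 67.8512° − 67.8493° = +0.0019°; Δλ = -97.4072° − -97.4128° = +0.0056°.
1° along a meridian = πR/180 = 111125 m.
ΔN = Δφ × 111125 = 211.1 m; ΔE = Δλ × 111125 × cos(67.8493°) = +0.0056 × 111125 × 0.377044 = 234.6 m.
Distance = √(ΔE² + ΔN²) = √(234.6² + 211.1²) = 315.6 m.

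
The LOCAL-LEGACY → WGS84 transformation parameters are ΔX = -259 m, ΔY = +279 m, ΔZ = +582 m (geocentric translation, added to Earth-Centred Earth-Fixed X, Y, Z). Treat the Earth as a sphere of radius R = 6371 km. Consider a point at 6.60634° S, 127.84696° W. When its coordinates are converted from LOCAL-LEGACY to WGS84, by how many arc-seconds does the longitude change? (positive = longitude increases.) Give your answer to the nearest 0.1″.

Δλ = -12.2″

sin φ = -0.115047, cos φ = 0.993360, sin λ = -0.789652, cos λ = -0.613554.
East component: ΔE = −sin λ·ΔX + cos λ·ΔY = −(-0.789652)(-259) + (-0.613554)(279) = -375.70 m.
1° of latitude spans πR/180 = 111195 m; at latitude φ, 1° of longitude spans that × cos φ = 110456.6 m, so Δλ = -375.70 / 110456.6 × 3600 = -12.245″.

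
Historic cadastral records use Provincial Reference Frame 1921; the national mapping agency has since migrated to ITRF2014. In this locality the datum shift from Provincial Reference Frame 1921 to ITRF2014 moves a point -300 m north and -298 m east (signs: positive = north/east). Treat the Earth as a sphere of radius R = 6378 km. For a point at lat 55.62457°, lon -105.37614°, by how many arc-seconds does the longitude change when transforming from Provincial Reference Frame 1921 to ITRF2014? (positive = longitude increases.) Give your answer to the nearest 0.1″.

Δλ = -17.1″

At latitude 55.62457°, cos φ = 0.564613.
One radian of longitude at latitude φ spans R cos φ, so Δλ = ΔE / (R cos φ) = -298.0 / (6378000 × 0.564613) = -8.2752e-05 rad = -17.069″.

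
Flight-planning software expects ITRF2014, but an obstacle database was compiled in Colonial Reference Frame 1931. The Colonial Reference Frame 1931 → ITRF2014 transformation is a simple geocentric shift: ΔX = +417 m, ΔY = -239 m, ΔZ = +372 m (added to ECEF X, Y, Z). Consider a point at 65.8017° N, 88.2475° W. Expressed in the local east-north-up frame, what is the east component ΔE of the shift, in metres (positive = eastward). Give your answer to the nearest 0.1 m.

The local east axis at (φ, λ) is (−sin λ, cos λ, 0), so ΔE = −sin(-88.2475°)·417 + cos(-88.2475°)·(-239) = 409.50 m.

ΔE = 409.5 m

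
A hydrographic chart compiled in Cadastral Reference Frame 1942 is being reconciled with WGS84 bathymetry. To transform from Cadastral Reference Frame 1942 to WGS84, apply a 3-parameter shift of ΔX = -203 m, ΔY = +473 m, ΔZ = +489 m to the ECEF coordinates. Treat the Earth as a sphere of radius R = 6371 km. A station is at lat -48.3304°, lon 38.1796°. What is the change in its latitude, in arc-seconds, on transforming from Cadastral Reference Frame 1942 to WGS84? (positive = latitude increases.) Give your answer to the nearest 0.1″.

sin φ = -0.746991, cos φ = 0.664834, sin λ = 0.618129, cos λ = 0.786077.
North component: ΔN = −sin φ cos λ·ΔX − sin φ sin λ·ΔY + cos φ·ΔZ = −(-0.746991)(0.786077)(-203) − (-0.746991)(0.618129)(473) + (0.664834)(489) = 424.31 m.
1° of latitude spans πR/180 = 111195 m, so Δφ = 424.31 / 111195 × 3600 = 13.737″.

Δφ = 13.7″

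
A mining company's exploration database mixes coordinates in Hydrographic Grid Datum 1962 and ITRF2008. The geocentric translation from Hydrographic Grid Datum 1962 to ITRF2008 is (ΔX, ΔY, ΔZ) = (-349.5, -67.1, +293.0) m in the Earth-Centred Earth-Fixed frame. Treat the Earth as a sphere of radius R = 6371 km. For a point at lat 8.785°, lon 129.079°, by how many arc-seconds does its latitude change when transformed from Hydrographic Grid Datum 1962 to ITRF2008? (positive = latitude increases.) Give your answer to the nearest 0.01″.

Δφ = 8.54″

sin φ = 0.152727, cos φ = 0.988268, sin λ = 0.776278, cos λ = -0.630391.
North component: ΔN = −sin φ cos λ·ΔX − sin φ sin λ·ΔY + cos φ·ΔZ = −(0.152727)(-0.630391)(-349.5) − (0.152727)(0.776278)(-67.1) + (0.988268)(293.0) = 263.87 m.
1° of latitude spans πR/180 = 111195 m, so Δφ = 263.87 / 111195 × 3600 = 8.543″.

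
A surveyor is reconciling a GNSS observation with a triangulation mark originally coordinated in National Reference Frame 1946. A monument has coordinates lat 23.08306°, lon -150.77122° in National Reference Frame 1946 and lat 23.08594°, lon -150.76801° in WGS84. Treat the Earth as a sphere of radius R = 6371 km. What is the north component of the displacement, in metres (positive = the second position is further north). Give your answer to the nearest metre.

ΔN = 320 m

Δφ = 23.08594° − 23.08306° = +0.00288°; Δλ = -150.76801° − -150.77122° = +0.00321°.
1° along a meridian = πR/180 = 111195 m.
ΔN = Δφ × 111195 = 320.2 m; ΔE = Δλ × 111195 × cos(23.08306°) = +0.00321 × 111195 × 0.919937 = 328.4 m.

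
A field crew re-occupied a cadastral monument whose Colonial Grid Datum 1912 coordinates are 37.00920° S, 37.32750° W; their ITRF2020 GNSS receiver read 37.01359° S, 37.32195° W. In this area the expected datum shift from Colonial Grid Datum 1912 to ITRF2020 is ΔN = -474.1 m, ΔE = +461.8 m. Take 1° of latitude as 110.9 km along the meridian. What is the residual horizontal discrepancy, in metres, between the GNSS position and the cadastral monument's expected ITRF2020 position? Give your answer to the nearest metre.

Observed coordinate differences: Δφ = -0.00439°, Δλ = +0.00555°.
Converting to metres (1° lat = 110900 m, cos φ = 0.798539): observed ΔN = -486.9 m, observed ΔE = 491.5 m.
Subtracting the expected shift leaves a residual of -486.9 − (-474.1) = -12.8 m north and 491.5 − (461.8) = 29.7 m east.
Residual distance = √((-12.8)² + 29.7²) = 32.3 m.

32 m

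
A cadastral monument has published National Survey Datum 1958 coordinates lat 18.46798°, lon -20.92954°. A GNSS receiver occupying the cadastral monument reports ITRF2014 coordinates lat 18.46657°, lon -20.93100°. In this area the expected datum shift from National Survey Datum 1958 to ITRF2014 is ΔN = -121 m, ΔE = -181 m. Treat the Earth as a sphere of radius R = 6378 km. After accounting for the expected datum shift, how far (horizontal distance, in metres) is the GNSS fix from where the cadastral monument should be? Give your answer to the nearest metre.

45 m

Observed coordinate differences: Δφ = -0.00141°, Δλ = -0.00146°.
Converting to metres (1° lat = 111317 m, cos φ = 0.948501): observed ΔN = -157.0 m, observed ΔE = -154.2 m.
Subtracting the expected shift leaves a residual of -157.0 − (-121) = -36.0 m north and -154.2 − (-181) = 26.8 m east.
Residual distance = √((-36.0)² + 26.8²) = 44.9 m.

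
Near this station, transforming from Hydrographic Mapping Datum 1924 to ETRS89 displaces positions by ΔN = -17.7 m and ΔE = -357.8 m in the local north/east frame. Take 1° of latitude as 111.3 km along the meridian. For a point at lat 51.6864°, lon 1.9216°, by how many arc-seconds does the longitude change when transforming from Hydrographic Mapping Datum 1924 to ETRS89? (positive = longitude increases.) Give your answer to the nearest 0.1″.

At latitude 51.6864°, cos φ = 0.619965.
1° of longitude at this latitude = 111.3 × cos φ = 69.00 km, so Δλ = -357.8 / 69002.1 = -0.0051853° = -18.667″.

Δλ = -18.7″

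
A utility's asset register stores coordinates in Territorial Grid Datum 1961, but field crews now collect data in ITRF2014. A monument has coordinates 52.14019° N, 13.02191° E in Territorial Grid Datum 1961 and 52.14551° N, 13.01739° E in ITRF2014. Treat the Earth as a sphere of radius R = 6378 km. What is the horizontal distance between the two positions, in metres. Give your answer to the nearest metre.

668 m

Δφ = 52.14551° − 52.14019° = +0.00532°; Δλ = 13.01739° − 13.02191° = -0.00452°.
1° along a meridian = πR/180 = 111317 m.
ΔN = Δφ × 111317 = 592.2 m; ΔE = Δλ × 111317 × cos(52.14019°) = -0.00452 × 111317 × 0.613732 = -308.8 m.
Distance = √(ΔE² + ΔN²) = √((-308.8)² + 592.2²) = 667.9 m.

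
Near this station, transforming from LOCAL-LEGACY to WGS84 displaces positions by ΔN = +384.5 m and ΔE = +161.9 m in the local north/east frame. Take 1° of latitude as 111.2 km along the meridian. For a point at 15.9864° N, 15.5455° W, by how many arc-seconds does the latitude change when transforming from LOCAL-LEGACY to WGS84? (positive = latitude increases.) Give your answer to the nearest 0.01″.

Δφ = 12.45″

1° of latitude = 111.2 km, so Δφ = 384.5 / 111200 = 0.0034577° = 12.448″.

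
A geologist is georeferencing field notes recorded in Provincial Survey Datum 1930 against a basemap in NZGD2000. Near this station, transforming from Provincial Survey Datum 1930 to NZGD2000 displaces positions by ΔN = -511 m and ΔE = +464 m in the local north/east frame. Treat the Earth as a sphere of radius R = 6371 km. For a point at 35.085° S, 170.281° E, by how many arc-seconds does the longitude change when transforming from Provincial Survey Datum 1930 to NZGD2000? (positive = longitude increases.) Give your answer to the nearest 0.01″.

At latitude -35.085°, cos φ = 0.818300.
One radian of longitude at latitude φ spans R cos φ, so Δλ = ΔE / (R cos φ) = 464.0 / (6371000 × 0.818300) = 8.9002e-05 rad = 18.358″.

Δλ = 18.36″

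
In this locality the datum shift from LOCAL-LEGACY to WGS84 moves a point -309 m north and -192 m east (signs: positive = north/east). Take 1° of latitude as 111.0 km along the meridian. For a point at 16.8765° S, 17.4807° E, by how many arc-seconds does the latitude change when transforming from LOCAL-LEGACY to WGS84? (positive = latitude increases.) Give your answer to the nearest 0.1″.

Δφ = -10.0″

1° of latitude = 111.0 km, so Δφ = -309.0 / 111000 = -0.0027838° = -10.022″.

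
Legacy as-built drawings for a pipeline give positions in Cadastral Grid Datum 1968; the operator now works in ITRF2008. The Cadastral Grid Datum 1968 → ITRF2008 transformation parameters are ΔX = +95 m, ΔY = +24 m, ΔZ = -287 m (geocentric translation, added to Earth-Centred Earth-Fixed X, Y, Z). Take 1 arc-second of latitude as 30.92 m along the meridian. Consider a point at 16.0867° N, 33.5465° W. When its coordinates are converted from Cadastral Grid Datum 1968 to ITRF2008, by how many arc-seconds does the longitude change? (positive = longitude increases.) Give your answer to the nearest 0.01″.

sin φ = 0.277092, cos φ = 0.960844, sin λ = -0.552614, cos λ = 0.833438.
East component: ΔE = −sin λ·ΔX + cos λ·ΔY = −(-0.552614)(95) + (0.833438)(24) = 72.50 m.
1° of latitude spans 3600 × 30.92 = 111312 m; at latitude φ, 1° of longitude spans that × cos φ = 106953.4 m, so Δλ = 72.50 / 106953.4 × 3600 = 2.440″.

Δλ = 2.44″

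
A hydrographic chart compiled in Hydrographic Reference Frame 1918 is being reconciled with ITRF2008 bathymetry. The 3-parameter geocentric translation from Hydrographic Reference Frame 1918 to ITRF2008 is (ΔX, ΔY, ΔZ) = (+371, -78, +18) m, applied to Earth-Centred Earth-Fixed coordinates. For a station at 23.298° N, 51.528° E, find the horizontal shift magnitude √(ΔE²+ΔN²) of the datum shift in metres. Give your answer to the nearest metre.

The local east axis at (φ, λ) is (−sin λ, cos λ, 0), so ΔE = −sin(51.528°)·371 + cos(51.528°)·(-78) = -338.99 m.
The local north axis is (−sin φ cos λ, −sin φ sin λ, cos φ), giving ΔN = -91.289 + 24.153 + 16.532 = -50.60 m.
Horizontal magnitude = √(ΔE² + ΔN²) = √((-338.99)² + (-50.60)²) = 342.74 m.

343 m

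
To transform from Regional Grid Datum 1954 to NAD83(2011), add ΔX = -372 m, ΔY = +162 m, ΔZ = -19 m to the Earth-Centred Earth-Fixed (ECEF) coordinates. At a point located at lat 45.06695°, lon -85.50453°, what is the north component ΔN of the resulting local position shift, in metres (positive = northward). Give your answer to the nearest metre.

At φ = 45.06695°, λ = -85.50453°: sin φ = 0.707933, cos φ = 0.706280, sin λ = -0.996924, cos λ = 0.078380.
ΔN = −sin φ cos λ·ΔX − sin φ sin λ·ΔY + cos φ·ΔZ = −(0.707933)(0.078380)(-372) − (0.707933)(-0.996924)(162) + (0.706280)(-19) = 121.55 m.

ΔN = 122 m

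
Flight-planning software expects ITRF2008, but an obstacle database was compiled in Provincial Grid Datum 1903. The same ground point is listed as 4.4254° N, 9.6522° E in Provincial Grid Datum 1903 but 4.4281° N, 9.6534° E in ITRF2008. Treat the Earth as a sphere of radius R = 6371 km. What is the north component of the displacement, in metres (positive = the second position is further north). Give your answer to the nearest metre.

ΔN = 300 m

Δφ = 4.4281° − 4.4254° = +0.0027°; Δλ = 9.6534° − 9.6522° = +0.0012°.
1° along a meridian = πR/180 = 111195 m.
ΔN = Δφ × 111195 = 300.2 m; ΔE = Δλ × 111195 × cos(4.4254°) = +0.0012 × 111195 × 0.997019 = 133.0 m.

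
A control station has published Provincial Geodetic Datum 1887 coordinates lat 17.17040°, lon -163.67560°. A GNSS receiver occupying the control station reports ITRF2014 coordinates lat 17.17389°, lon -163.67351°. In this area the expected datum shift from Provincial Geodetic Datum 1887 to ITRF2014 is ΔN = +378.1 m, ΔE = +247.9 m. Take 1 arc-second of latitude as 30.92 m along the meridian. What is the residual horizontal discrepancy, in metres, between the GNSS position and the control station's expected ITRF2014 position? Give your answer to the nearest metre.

28 m

Observed coordinate differences: Δφ = +0.00349°, Δλ = +0.00209°.
Converting to metres (1° lat = 111312 m, cos φ = 0.955431): observed ΔN = 388.5 m, observed ΔE = 222.3 m.
Subtracting the expected shift leaves a residual of 388.5 − (378.1) = 10.4 m north and 222.3 − (247.9) = -25.6 m east.
Residual distance = √(10.4² + (-25.6)²) = 27.6 m.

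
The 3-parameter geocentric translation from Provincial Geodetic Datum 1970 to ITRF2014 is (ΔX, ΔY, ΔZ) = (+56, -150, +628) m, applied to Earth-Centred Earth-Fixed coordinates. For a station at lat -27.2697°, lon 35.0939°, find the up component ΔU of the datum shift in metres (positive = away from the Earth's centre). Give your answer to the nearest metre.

At φ = -27.2697°, λ = 35.0939°: sin φ = -0.458180, cos φ = 0.888860, sin λ = 0.574918, cos λ = 0.818211.
ΔU = cos φ cos λ·ΔX + cos φ sin λ·ΔY + sin φ·ΔZ = (0.888860)(0.818211)(56) + (0.888860)(0.574918)(-150) + (-0.458180)(628) = -323.66 m.

ΔU = -324 m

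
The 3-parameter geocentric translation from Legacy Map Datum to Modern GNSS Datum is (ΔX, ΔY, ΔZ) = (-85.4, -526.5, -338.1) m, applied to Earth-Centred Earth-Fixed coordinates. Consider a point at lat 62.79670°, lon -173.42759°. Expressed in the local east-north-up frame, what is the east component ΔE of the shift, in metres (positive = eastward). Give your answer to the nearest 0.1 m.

The local east axis at (φ, λ) is (−sin λ, cos λ, 0), so ΔE = −sin(-173.42759°)·(-85.4) + cos(-173.42759°)·(-526.5) = 513.27 m.

ΔE = 513.3 m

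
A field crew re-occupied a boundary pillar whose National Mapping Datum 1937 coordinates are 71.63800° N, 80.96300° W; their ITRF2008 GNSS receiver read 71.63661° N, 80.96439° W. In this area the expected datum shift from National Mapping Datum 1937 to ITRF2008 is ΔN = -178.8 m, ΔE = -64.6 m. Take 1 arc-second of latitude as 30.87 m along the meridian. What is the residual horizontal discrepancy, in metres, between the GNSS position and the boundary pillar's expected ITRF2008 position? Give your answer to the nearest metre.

Observed coordinate differences: Δφ = -0.00139°, Δλ = -0.00139°.
Converting to metres (1° lat = 111132 m, cos φ = 0.315020): observed ΔN = -154.5 m, observed ΔE = -48.7 m.
Subtracting the expected shift leaves a residual of -154.5 − (-178.8) = 24.3 m north and -48.7 − (-64.6) = 15.9 m east.
Residual distance = √(24.3² + 15.9²) = 29.1 m.

29 m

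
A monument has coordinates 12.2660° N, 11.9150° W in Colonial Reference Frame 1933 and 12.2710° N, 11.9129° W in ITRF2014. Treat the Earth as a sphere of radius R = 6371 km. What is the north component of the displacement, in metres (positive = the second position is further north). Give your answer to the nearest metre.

ΔN = 556 m

Δφ = 12.2710° − 12.2660° = +0.0050°; Δλ = -11.9129° − -11.9150° = +0.0021°.
1° along a meridian = πR/180 = 111195 m.
ΔN = Δφ × 111195 = 556.0 m; ΔE = Δλ × 111195 × cos(12.2660°) = +0.0021 × 111195 × 0.977172 = 228.2 m.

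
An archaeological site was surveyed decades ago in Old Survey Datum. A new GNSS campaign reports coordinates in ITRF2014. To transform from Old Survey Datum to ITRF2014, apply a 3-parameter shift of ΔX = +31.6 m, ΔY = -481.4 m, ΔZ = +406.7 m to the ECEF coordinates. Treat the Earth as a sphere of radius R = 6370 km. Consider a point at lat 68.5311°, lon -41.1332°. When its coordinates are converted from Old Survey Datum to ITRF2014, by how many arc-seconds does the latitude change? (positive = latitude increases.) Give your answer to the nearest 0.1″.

Δφ = -5.4″

sin φ = 0.930616, cos φ = 0.365996, sin λ = -0.657812, cos λ = 0.753182.
North component: ΔN = −sin φ cos λ·ΔX − sin φ sin λ·ΔY + cos φ·ΔZ = −(0.930616)(0.753182)(31.6) − (0.930616)(-0.657812)(-481.4) + (0.365996)(406.7) = -168.00 m.
1° of latitude spans πR/180 = 111177 m, so Δφ = -168.00 / 111177 × 3600 = -5.440″.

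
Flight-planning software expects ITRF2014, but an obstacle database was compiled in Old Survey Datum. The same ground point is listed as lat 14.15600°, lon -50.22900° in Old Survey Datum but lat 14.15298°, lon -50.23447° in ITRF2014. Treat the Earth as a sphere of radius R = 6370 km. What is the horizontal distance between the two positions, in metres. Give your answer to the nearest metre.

679 m

Δφ = 14.15298° − 14.15600° = -0.00302°; Δλ = -50.23447° − -50.22900° = -0.00547°.
1° along a meridian = πR/180 = 111177 m.
ΔN = Δφ × 111177 = -335.8 m; ΔE = Δλ × 111177 × cos(14.15600°) = -0.00547 × 111177 × 0.969633 = -589.7 m.
Distance = √(ΔE² + ΔN²) = √((-589.7)² + (-335.8)²) = 678.6 m.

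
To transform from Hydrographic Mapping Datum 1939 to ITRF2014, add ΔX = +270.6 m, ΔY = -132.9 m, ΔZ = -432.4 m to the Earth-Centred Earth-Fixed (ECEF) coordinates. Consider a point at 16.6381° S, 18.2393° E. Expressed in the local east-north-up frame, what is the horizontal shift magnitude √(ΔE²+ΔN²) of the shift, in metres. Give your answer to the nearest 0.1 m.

410.9 m

The local east axis at (φ, λ) is (−sin λ, cos λ, 0), so ΔE = −sin(18.2393°)·270.6 + cos(18.2393°)·(-132.9) = -210.92 m.
The local north axis is (−sin φ cos λ, −sin φ sin λ, cos φ), giving ΔN = 73.587 − 11.910 − 414.296 = -352.62 m.
Horizontal magnitude = √(ΔE² + ΔN²) = √((-210.92)² + (-352.62)²) = 410.88 m.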